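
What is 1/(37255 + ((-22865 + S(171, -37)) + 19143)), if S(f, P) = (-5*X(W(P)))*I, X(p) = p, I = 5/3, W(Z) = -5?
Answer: 3/100724 ≈ 2.9784e-5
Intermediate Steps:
I = 5/3 (I = 5*(1/3) = 5/3 ≈ 1.6667)
S(f, P) = 125/3 (S(f, P) = -5*(-5)*(5/3) = 25*(5/3) = 125/3)
1/(37255 + ((-22865 + S(171, -37)) + 19143)) = 1/(37255 + ((-22865 + 125/3) + 19143)) = 1/(37255 + (-68470/3 + 19143)) = 1/(37255 - 11041/3) = 1/(100724/3) = 3/100724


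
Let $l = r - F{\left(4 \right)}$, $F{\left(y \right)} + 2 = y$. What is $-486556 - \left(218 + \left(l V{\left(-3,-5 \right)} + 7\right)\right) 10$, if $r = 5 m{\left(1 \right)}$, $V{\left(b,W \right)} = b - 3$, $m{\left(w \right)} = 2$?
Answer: $-488326$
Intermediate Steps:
$F{\left(y \right)} = -2 + y$
$V{\left(b,W \right)} = -3 + b$ ($V{\left(b,W \right)} = b - 3 = -3 + b$)
$r = 10$ ($r = 5 \cdot 2 = 10$)
$l = 8$ ($l = 10 - \left(-2 + 4\right) = 10 - 2 = 8$)
$-486556 - \left(218 + \left(l V{\left(-3,-5 \right)} + 7\right)\right) 10 = -486556 - \left(218 + \left(8 \left(-3 - 3\right) + 7\right)\right) 10 = -486556 - \left(218 + \left(8 \left(-6\right) + 7\right)\right) 10 = -486556 - \left(218 + \left(-48 + 7\right)\right) 10 = -486556 - \left(218 - 41\right) 10 = -486556 - 177 \cdot 10 = -486556 - 1770 = -488326$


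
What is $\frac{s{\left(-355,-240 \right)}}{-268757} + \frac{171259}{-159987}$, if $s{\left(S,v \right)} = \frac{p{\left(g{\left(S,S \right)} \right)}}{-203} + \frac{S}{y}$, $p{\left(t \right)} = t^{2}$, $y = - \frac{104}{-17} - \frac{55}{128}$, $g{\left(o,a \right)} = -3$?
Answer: $- \frac{115619296751237282}{108032868650898429} \approx -1.0702$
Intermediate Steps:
$y = \frac{12377}{2176}$ ($y = \left(-104\right) \left(- \frac{1}{17}\right) - \frac{55}{128} = \frac{104}{17} - \frac{55}{128} = \frac{12377}{2176} \approx 5.688$)
$s{\left(S,v \right)} = - \frac{9}{203} + \frac{2176 S}{12377}$ ($s{\left(S,v \right)} = \frac{\left(-3\right)^{2}}{-203} + \frac{S}{\frac{12377}{2176}} = 9 \left(- \frac{1}{203}\right) + S \frac{2176}{12377} = - \frac{9}{203} + \frac{2176 S}{12377}$)
$\frac{s{\left(-355,-240 \right)}}{-268757} + \frac{171259}{-159987} = \frac{- \frac{9}{203} + \frac{2176}{12377} \left(-355\right)}{-268757} + \frac{171259}{-159987} = \left(- \frac{9}{203} - \frac{772480}{12377}\right) \left(- \frac{1}{268757}\right) + 171259 \left(- \frac{1}{159987}\right) = \left(- \frac{156924833}{2512531}\right) \left(- \frac{1}{268757}\right) - \frac{171259}{159987} = \frac{156924833}{675260293967} - \frac{171259}{159987} = - \frac{115619296751237282}{108032868650898429}$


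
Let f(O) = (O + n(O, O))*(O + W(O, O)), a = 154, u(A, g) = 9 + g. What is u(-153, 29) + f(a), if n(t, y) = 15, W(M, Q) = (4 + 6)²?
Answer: 42964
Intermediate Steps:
W(M, Q) = 100 (W(M, Q) = 10² = 100)
f(O) = (15 + O)*(100 + O) (f(O) = (O + 15)*(O + 100) = (15 + O)*(100 + O))
u(-153, 29) + f(a) = (9 + 29) + (1500 + 154² + 115*154) = 38 + (1500 + 23716 + 17710) = 38 + 42926 = 42964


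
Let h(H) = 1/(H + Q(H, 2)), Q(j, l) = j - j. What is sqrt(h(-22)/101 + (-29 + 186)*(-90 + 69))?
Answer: I*sqrt(16278227570)/2222 ≈ 57.419*I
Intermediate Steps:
Q(j, l) = 0
h(H) = 1/H (h(H) = 1/(H + 0) = 1/H)
sqrt(h(-22)/101 + (-29 + 186)*(-90 + 69)) = sqrt(1/(-22*101) + (-29 + 186)*(-90 + 69)) = sqrt(-1/22*1/101 + 157*(-21)) = sqrt(-1/2222 - 3297) = sqrt(-7325935/2222) = I*sqrt(16278227570)/2222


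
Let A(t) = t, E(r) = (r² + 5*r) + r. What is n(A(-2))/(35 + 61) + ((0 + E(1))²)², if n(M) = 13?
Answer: 230509/96 ≈ 2401.1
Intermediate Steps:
E(r) = r² + 6*r
n(A(-2))/(35 + 61) + ((0 + E(1))²)² = 13/(35 + 61) + ((0 + 1*(6 + 1))²)² = 13/96 + ((0 + 1*7)²)² = (1/96)*13 + ((0 + 7)²)² = 13/96 + (7²)² = 13/96 + 49² = 13/96 + 2401 = 230509/96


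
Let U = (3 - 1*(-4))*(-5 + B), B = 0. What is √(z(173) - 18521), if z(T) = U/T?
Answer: 2*I*√138580266/173 ≈ 136.09*I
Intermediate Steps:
U = -35 (U = (3 - 1*(-4))*(-5 + 0) = (3 + 4)*(-5) = 7*(-5) = -35)
z(T) = -35/T
√(z(173) - 18521) = √(-35/173 - 18521) = √(-3204168/173) = 2*I*√138580266/173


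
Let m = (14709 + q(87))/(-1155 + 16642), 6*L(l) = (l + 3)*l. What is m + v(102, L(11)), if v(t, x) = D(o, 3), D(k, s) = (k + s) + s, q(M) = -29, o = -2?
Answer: 76628/15487 ≈ 4.9479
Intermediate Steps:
L(l) = l*(3 + l)/6 (L(l) = ((l + 3)*l)/6 = ((3 + l)*l)/6 = (l*(3 + l))/6 = l*(3 + l)/6)
D(k, s) = k + 2*s
v(t, x) = 4 (v(t, x) = -2 + 2*3 = -2 + 6 = 4)
m = 14680/15487 (m = (14709 - 29)/(-1155 + 16642) = 14680/15487 ≈ 0.94789)
m + v(102, L(11)) = 14680/15487 + 4 = 76628/15487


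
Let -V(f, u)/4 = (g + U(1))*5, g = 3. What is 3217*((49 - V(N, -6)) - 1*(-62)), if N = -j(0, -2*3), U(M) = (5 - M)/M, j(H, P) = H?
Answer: 807467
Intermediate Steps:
U(M) = (5 - M)/M
N = 0 (N = -1*0 = 0)
V(f, u) = -140 (V(f, u) = -4*(3 + (5 - 1*1)/1)*5 = -4*(3 + 1*(5 - 1))*5 = -4*(3 + 1*4)*5 = -4*(3 + 4)*5 = -28*5 = -4*35 = -140)
3217*((49 - V(N, -6)) - 1*(-62)) = 3217*((49 - 1*(-140)) - 1*(-62)) = 3217*((49 + 140) + 62) = 3217*(189 + 62) = 3217*251 = 807467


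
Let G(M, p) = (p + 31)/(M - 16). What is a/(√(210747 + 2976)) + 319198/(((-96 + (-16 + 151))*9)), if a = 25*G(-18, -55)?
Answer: 319198/351 + 100*√23747/403699 ≈ 909.43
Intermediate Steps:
G(M, p) = (31 + p)/(-16 + M)
a = 300/17 (a = 25*((31 - 55)/(-16 - 18)) = 25*(-24/(-34)) = 25*(-1/34*(-24)) = 25*(12/17) = 300/17 ≈ 17.647)
a/(√(210747 + 2976)) + 319198/(((-96 + (-16 + 151))*9)) = 300/(17*(√(210747 + 2976))) + 319198/(((-96 + (-16 + 151))*9)) = 300/(17*(√213723)) + 319198/(((-96 + 135)*9)) = 300/(17*((3*√23747))) + 319198/((39*9)) = 300*(√23747/71241)/17 + 319198/351 = 100*√23747/403699 + 319198*(1/351) = 100*√23747/403699 + 319198/351 = 319198/351 + 100*√23747/403699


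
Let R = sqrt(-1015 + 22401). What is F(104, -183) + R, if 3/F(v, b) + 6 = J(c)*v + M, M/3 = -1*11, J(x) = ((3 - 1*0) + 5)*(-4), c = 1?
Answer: -3/3367 + 17*sqrt(74) ≈ 146.24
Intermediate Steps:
J(x) = -32 (J(x) = ((3 + 0) + 5)*(-4) = (3 + 5)*(-4) = 8*(-4) = -32)
R = 17*sqrt(74) (R = sqrt(21386) = 17*sqrt(74) ≈ 146.24)
M = -33 (M = 3*(-1*11) = 3*(-11) = -33)
F(v, b) = 3/(-39 - 32*v) (F(v, b) = 3/(-6 + (-32*v - 33)) = 3/(-6 + (-33 - 32*v)) = 3/(-39 - 32*v))
F(104, -183) + R = 3/(-39 - 32*104) + 17*sqrt(74) = 3/(-39 - 3328) + 17*sqrt(74) = 3/(-3367) + 17*sqrt(74) = 3*(-1/3367) + 17*sqrt(74) = -3/3367 + 17*sqrt(74)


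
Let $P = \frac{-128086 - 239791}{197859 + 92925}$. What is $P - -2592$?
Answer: $\frac{753344251}{290784} \approx 2590.7$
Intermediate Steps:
$P = - \frac{367877}{290784} \approx -1.2651$
$P - -2592 = - \frac{367877}{290784} - -2592 = - \frac{367877}{290784} + 2592 = \frac{753344251}{290784}$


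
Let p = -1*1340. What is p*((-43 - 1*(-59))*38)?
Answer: -814720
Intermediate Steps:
p = -1340
p*((-43 - 1*(-59))*38) = -1340*(-43 - 1*(-59))*38 = -1340*(-43 + 59)*38 = -21440*38 = -1340*608 = -814720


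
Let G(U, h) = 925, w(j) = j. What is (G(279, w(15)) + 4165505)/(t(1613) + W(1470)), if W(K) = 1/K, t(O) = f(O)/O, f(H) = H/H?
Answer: 9879063837300/3083 ≈ 3.2044e+9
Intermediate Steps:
f(H) = 1
t(O) = 1/O
(G(279, w(15)) + 4165505)/(t(1613) + W(1470)) = (925 + 4165505)/(1/1613 + 1/1470) = 4166430/(1/1613 + 1/1470) = 4166430/(3083/2371110) = 4166430*(2371110/3083) = 9879063837300/3083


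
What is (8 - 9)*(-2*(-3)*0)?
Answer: 0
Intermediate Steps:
(8 - 9)*(-2*(-3)*0) = -6*0 = -1*0 = 0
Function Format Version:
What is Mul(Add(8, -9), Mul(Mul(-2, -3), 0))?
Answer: 0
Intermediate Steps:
Mul(Add(8, -9), Mul(Mul(-2, -3), 0)) = Mul(-1, Mul(6, 0)) = Mul(-1, 0) = 0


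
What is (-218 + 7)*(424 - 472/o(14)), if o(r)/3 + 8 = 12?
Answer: -243494/3 ≈ -81165.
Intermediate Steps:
o(r) = 12 (o(r) = -24 + 3*12 = -24 + 36 = 12)
(-218 + 7)*(424 - 472/o(14)) = (-218 + 7)*(424 - 472/12) = -211*(424 - 472*1/12) = -211*(424 - 118/3) = -211*1154/3 = -243494/3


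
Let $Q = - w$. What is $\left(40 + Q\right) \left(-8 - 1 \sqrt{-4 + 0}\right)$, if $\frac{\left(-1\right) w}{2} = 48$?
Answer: $-1088 - 272 i \approx -1088.0 - 272.0 i$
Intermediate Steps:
$w = -96$ ($w = \left(-2\right) 48 = -96$)
$Q = 96$ ($Q = \left(-1\right) \left(-96\right) = 96$)
$\left(40 + Q\right) \left(-8 - 1 \sqrt{-4 + 0}\right) = \left(40 + 96\right) \left(-8 - 1 \sqrt{-4 + 0}\right) = 136 \left(-8 - 1 \sqrt{-4}\right) = 136 \left(-8 - 1 \cdot 2 i\right) = 136 \left(-8 - 2 i\right) = -1088 - 272 i$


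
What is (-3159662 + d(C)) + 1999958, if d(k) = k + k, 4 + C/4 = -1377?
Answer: -1170752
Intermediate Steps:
C = -5524 (C = -16 + 4*(-1377) = -16 - 5508 = -5524)
d(k) = 2*k
(-3159662 + d(C)) + 1999958 = (-3159662 + 2*(-5524)) + 1999958 = (-3159662 - 11048) + 1999958 = -3170710 + 1999958 = -1170752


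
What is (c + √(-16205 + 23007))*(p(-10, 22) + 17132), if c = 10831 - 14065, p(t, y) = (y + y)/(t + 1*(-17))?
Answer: -498596560/9 + 462520*√6802/27 ≈ -5.3987e+7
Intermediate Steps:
p(t, y) = 2*y/(-17 + t) (p(t, y) = (2*y)/(t - 17) = (2*y)/(-17 + t) = 2*y/(-17 + t))
c = -3234
(c + √(-16205 + 23007))*(p(-10, 22) + 17132) = (-3234 + √(-16205 + 23007))*(2*22/(-17 - 10) + 17132) = (-3234 + √6802)*(2*22/(-27) + 17132) = (-3234 + √6802)*(2*22*(-1/27) + 17132) = (-3234 + √6802)*(-44/27 + 17132) = (-3234 + √6802)*(462520/27) = -498596560/9 + 462520*√6802/27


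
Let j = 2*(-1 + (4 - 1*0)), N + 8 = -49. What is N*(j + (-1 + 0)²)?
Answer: -399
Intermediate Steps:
N = -57 (N = -8 - 49 = -57)
j = 6 (j = 2*(-1 + (4 + 0)) = 2*(-1 + 4) = 2*3 = 6)
N*(j + (-1 + 0)²) = -57*(6 + (-1 + 0)²) = -57*(6 + (-1)²) = -57*(6 + 1) = -57*7 = -399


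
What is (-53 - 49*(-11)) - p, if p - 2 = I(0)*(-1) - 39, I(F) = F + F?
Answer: 523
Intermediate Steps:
I(F) = 2*F
p = -37 (p = 2 + ((2*0)*(-1) - 39) = 2 + (0*(-1) - 39) = 2 + (0 - 39) = 2 - 39 = -37)
(-53 - 49*(-11)) - p = (-53 - 49*(-11)) - 1*(-37) = (-53 + 539) + 37 = 486 + 37 = 523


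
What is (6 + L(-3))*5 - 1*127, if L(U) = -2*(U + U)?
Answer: -37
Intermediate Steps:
L(U) = -4*U
(6 + L(-3))*5 - 1*127 = (6 - 4*(-3))*5 - 1*127 = (6 + 12)*5 - 127 = 18*5 - 127 = 90 - 127 = -37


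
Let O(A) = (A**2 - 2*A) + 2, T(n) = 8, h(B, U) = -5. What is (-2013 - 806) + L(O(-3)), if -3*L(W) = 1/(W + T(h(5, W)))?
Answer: -211426/75 ≈ -2819.0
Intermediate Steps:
O(A) = 2 + A**2 - 2*A
L(W) = -1/(3*(8 + W)) (L(W) = -1/(3*(W + 8)) = -1/(3*(8 + W)))
(-2013 - 806) + L(O(-3)) = (-2013 - 806) - 1/(24 + 3*(2 + (-3)**2 - 2*(-3))) = -2819 - 1/(24 + 3*(2 + 9 + 6)) = -2819 - 1/(24 + 3*17) = -2819 - 1/(24 + 51) = -2819 - 1/75 = -211426/75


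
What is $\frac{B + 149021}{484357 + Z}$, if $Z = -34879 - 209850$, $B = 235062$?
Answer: $\frac{384083}{239628} \approx 1.6028$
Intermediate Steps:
$Z = -244729$ ($Z = -34879 - 209850 = -244729$)
$\frac{B + 149021}{484357 + Z} = \frac{235062 + 149021}{484357 - 244729} = \frac{384083}{239628}$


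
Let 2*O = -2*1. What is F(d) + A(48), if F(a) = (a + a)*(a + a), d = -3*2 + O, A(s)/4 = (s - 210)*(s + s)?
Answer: -62012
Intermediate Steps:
A(s) = 8*s*(-210 + s) (A(s) = 4*((s - 210)*(s + s)) = 4*((-210 + s)*(2*s)) = 4*(2*s*(-210 + s)) = 8*s*(-210 + s))
O = -1 (O = (-2*1)/2 = (1/2)*(-2) = -1)
d = -7 (d = -3*2 - 1 = -6 - 1 = -7)
F(a) = 4*a**2 (F(a) = (2*a)*(2*a) = 4*a**2)
F(d) + A(48) = 4*(-7)**2 + 8*48*(-210 + 48) = 4*49 + 8*48*(-162) = 196 - 62208 = -62012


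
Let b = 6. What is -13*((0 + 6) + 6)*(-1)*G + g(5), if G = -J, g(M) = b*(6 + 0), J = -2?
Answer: 348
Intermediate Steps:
g(M) = 36 (g(M) = 6*(6 + 0) = 6*6 = 36)
G = 2 (G = -1*(-2) = 2)
-13*((0 + 6) + 6)*(-1)*G + g(5) = -13*((0 + 6) + 6)*(-1)*2 + 36 = -13*(6 + 6)*(-1)*2 + 36 = -13*12*(-1)*2 + 36 = -(-156)*2 + 36 = -13*(-24) + 36 = 312 + 36 = 348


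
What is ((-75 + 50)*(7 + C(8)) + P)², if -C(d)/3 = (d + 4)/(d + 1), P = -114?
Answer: 35721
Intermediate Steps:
C(d) = -3*(4 + d)/(1 + d) (C(d) = -3*(d + 4)/(d + 1) = -3*(4 + d)/(1 + d))
((-75 + 50)*(7 + C(8)) + P)² = ((-75 + 50)*(7 + 3*(-4 - 1*8)/(1 + 8)) - 114)² = (-25*(7 + 3*(-4 - 8)/9) - 114)² = (-25*(7 + 3*(⅑)*(-12)) - 114)² = (-25*(7 - 4) - 114)² = (-25*3 - 114)² = (-75 - 114)² = (-189)² = 35721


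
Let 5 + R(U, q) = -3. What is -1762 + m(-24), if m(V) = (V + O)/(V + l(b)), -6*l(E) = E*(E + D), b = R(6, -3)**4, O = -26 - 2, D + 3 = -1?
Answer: -1230534975/698374 ≈ -1762.0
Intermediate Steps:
D = -4 (D = -3 - 1 = -4)
R(U, q) = -8 (R(U, q) = -5 - 3 = -8)
O = -28
b = 4096 (b = (-8)**4 = 4096)
l(E) = -E*(-4 + E)/6 (l(E) = -E*(E - 4)/6 = -E*(-4 + E)/6)
m(V) = (-28 + V)/(-2793472 + V) (m(V) = (V - 28)/(V + (1/6)*4096*(4 - 1*4096)) = (-28 + V)/(V + (1/6)*4096*(4 - 4096)) = (-28 + V)/(V + (1/6)*4096*(-4092)) = (-28 + V)/(V - 2793472) = (-28 + V)/(-2793472 + V))
-1762 + m(-24) = -1762 + (-28 - 24)/(-2793472 - 24) = -1762 - 52/(-2793496) = -1762 - 1/2793496*(-52) = -1762 + 13/698374 = -1230534975/698374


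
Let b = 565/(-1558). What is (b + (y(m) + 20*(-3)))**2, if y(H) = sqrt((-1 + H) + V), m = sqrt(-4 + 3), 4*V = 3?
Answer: (94045 - 779*sqrt(-1 + 4*I))**2/2427364 ≈ 3568.0 - 95.609*I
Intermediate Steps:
V = 3/4 (V = (1/4)*3 = 3/4 ≈ 0.75000)
m = I (m = sqrt(-1) = I ≈ 1.0*I)
y(H) = sqrt(-1/4 + H) (y(H) = sqrt((-1 + H) + 3/4) = sqrt(-1/4 + H))
b = -565/1558 (b = 565*(-1/1558) = -565/1558 ≈ -0.36264)
(b + (y(m) + 20*(-3)))**2 = (-565/1558 + (sqrt(-1 + 4*I)/2 + 20*(-3)))**2 = (-565/1558 + (sqrt(-1 + 4*I)/2 - 60))**2 = (-565/1558 + (-60 + sqrt(-1 + 4*I)/2))**2 = (-94045/1558 + sqrt(-1 + 4*I)/2)**2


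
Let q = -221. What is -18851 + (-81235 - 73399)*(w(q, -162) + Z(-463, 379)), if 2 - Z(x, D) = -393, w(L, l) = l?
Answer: -36048573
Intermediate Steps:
Z(x, D) = 395 (Z(x, D) = 2 - 1*(-393) = 2 + 393 = 395)
-18851 + (-81235 - 73399)*(w(q, -162) + Z(-463, 379)) = -18851 + (-81235 - 73399)*(-162 + 395) = -18851 - 154634*233 = -18851 - 36029722 = -36048573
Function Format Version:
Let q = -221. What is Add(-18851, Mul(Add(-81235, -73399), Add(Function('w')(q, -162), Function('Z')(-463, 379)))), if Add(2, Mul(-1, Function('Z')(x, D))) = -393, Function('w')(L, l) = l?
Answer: -36048573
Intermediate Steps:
Function('Z')(x, D) = 395 (Function('Z')(x, D) = Add(2, Mul(-1, -393)) = Add(2, 393) = 395)
Add(-18851, Mul(Add(-81235, -73399), Add(Function('w')(q, -162), Function('Z')(-463, 379)))) = Add(-18851, Mul(Add(-81235, -73399), Add(-162, 395))) = Add(-18851, Mul(-154634, 233)) = Add(-18851, -36029722) = -36048573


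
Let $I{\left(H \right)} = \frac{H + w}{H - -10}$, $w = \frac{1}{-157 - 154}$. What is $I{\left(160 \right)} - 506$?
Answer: $- \frac{1570733}{3110} \approx -505.06$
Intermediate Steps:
$w = - \frac{1}{311}$ ($w = \frac{1}{-311} = - \frac{1}{311} \approx -0.0032154$)
$I{\left(H \right)} = \frac{- \frac{1}{311} + H}{10 + H}$ ($I{\left(H \right)} = \frac{H - \frac{1}{311}}{H - -10} = \frac{- \frac{1}{311} + H}{H + \left(-66 + 76\right)} = \frac{- \frac{1}{311} + H}{H + 10} = \frac{- \frac{1}{311} + H}{10 + H}$)
$I{\left(160 \right)} - 506 = \frac{- \frac{1}{311} + 160}{10 + 160} - 506 = \frac{1}{170} \cdot \frac{49759}{311} - 506 = \frac{2927}{3110} - 506 = - \frac{1570733}{3110}$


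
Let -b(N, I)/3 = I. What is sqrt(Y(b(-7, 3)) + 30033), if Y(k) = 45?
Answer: 3*sqrt(3342) ≈ 173.43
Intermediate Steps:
b(N, I) = -3*I
sqrt(Y(b(-7, 3)) + 30033) = sqrt(45 + 30033) = sqrt(30078) = 3*sqrt(3342)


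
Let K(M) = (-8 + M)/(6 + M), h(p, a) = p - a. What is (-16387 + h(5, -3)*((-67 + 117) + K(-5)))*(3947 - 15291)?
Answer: 182536304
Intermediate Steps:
K(M) = (-8 + M)/(6 + M)
(-16387 + h(5, -3)*((-67 + 117) + K(-5)))*(3947 - 15291) = (-16387 + (5 - 1*(-3))*((-67 + 117) + (-8 - 5)/(6 - 5)))*(3947 - 15291) = (-16387 + (5 + 3)*(50 - 13/1))*(-11344) = (-16387 + 8*(50 + 1*(-13)))*(-11344) = (-16387 + 8*(50 - 13))*(-11344) = (-16387 + 8*37)*(-11344) = (-16387 + 296)*(-11344) = -16091*(-11344) = 182536304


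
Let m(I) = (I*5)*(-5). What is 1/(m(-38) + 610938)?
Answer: 1/611888 ≈ 1.6343e-6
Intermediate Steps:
m(I) = -25*I (m(I) = (5*I)*(-5) = -25*I)
1/(m(-38) + 610938) = 1/(-25*(-38) + 610938) = 1/(950 + 610938) = 1/611888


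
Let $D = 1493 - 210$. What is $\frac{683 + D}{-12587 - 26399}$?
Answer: $- \frac{983}{19493} \approx -0.050428$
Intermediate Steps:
$D = 1283$ ($D = 1493 - 210 = 1283$)
$\frac{683 + D}{-12587 - 26399} = \frac{683 + 1283}{-12587 - 26399} = \frac{1966}{-38986} = 1966 \left(- \frac{1}{38986}\right) = - \frac{983}{19493}$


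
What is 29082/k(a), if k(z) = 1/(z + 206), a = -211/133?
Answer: 790652334/133 ≈ 5.9448e+6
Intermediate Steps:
a = -211/133 (a = -211*1/133 = -211/133 ≈ -1.5865)
k(z) = 1/(206 + z)
29082/k(a) = 29082/(1/(206 - 211/133)) = 29082/(1/(27187/133)) = 29082/(133/27187) = 29082*(27187/133) = 790652334/133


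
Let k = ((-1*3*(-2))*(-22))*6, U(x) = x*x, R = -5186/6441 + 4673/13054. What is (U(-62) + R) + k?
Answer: 256577045077/84080814 ≈ 3051.6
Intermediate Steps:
R = -37599251/84080814 (R = -5186*1/6441 + 4673*(1/13054) = -5186/6441 + 4673/13054 = -37599251/84080814 ≈ -0.44718)
U(x) = x**2
k = -792 (k = (-3*(-2)*(-22))*6 = (6*(-22))*6 = -132*6 = -792)
(U(-62) + R) + k = ((-62)**2 - 37599251/84080814) - 792 = (3844 - 37599251/84080814) - 792 = 323169049765/84080814 - 792 = 256577045077/84080814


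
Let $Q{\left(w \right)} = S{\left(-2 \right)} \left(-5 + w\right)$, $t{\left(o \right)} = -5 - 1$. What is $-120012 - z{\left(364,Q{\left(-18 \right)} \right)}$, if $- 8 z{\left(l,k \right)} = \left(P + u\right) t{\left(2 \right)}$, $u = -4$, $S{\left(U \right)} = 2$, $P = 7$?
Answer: $- \frac{480057}{4} \approx -1.2001 \cdot 10^{5}$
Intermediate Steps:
$t{\left(o \right)} = -6$ ($t{\left(o \right)} = -5 - 1 = -6$)
$Q{\left(w \right)} = -10 + 2 w$ ($Q{\left(w \right)} = 2 \left(-5 + w\right) = -10 + 2 w$)
$z{\left(l,k \right)} = \frac{9}{4}$ ($z{\left(l,k \right)} = - \frac{\left(7 - 4\right) \left(-6\right)}{8} = - \frac{3 \left(-6\right)}{8} = \left(- \frac{1}{8}\right) \left(-18\right) = \frac{9}{4}$)
$-120012 - z{\left(364,Q{\left(-18 \right)} \right)} = -120012 - \frac{9}{4} = - \frac{480057}{4}$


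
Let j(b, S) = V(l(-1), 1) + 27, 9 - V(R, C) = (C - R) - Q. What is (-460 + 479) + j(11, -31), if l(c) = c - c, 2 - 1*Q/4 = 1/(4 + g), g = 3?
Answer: 430/7 ≈ 61.429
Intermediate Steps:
Q = 52/7 (Q = 8 - 4/(4 + 3) = 8 - 4/7 = 52/7 ≈ 7.4286)
l(c) = 0
V(R, C) = 115/7 + R - C (V(R, C) = 9 - ((C - R) - 1*52/7) = 9 - ((C - R) - 52/7) = 9 - (-52/7 + C - R) = 9 + (52/7 + R - C) = 115/7 + R - C)
j(b, S) = 297/7 (j(b, S) = (115/7 + 0 - 1*1) + 27 = (115/7 + 0 - 1) + 27 = 108/7 + 27 = 297/7)
(-460 + 479) + j(11, -31) = (-460 + 479) + 297/7 = 19 + 297/7 = 430/7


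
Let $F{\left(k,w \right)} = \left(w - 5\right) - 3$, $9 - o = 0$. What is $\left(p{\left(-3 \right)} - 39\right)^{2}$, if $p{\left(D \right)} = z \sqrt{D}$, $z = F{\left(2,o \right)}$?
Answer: $\left(39 - i \sqrt{3}\right)^{2} \approx 1518.0 - 135.1 i$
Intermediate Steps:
$o = 9$ ($o = 9 - 0 = 9 + 0 = 9$)
$F{\left(k,w \right)} = -8 + w$ ($F{\left(k,w \right)} = \left(-5 + w\right) - 3 = -8 + w$)
$z = 1$ ($z = -8 + 9 = 1$)
$p{\left(D \right)} = \sqrt{D}$ ($p{\left(D \right)} = 1 \sqrt{D} = \sqrt{D}$)
$\left(p{\left(-3 \right)} - 39\right)^{2} = \left(\sqrt{-3} - 39\right)^{2} = \left(i \sqrt{3} - 39\right)^{2} = \left(-39 + i \sqrt{3}\right)^{2}$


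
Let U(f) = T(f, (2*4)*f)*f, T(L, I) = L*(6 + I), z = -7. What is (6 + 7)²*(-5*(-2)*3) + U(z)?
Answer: 2620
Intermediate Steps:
U(f) = f²*(6 + 8*f) (U(f) = (f*(6 + (2*4)*f))*f = (f*(6 + 8*f))*f = f²*(6 + 8*f))
(6 + 7)²*(-5*(-2)*3) + U(z) = (6 + 7)²*(-5*(-2)*3) + (-7)²*(6 + 8*(-7)) = 13²*(10*3) + 49*(6 - 56) = 169*30 + 49*(-50) = 5070 - 2450 = 2620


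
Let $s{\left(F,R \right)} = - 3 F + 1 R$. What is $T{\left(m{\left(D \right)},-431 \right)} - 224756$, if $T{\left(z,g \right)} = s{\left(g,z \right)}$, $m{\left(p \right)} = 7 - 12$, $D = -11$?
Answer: $-223468$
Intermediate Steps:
$m{\left(p \right)} = -5$ ($m{\left(p \right)} = 7 - 12 = -5$)
$s{\left(F,R \right)} = R - 3 F$ ($s{\left(F,R \right)} = - 3 F + R = R - 3 F$)
$T{\left(z,g \right)} = z - 3 g$
$T{\left(m{\left(D \right)},-431 \right)} - 224756 = \left(-5 - -1293\right) - 224756 = \left(-5 + 1293\right) - 224756 = 1288 - 224756 = -223468$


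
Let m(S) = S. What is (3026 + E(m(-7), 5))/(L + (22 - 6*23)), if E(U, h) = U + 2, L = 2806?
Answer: 3021/2690 ≈ 1.1230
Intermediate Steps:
E(U, h) = 2 + U
(3026 + E(m(-7), 5))/(L + (22 - 6*23)) = (3026 + (2 - 7))/(2806 + (22 - 6*23)) = (3026 - 5)/(2806 + (22 - 138)) = 3021/(2806 - 116) = 3021/2690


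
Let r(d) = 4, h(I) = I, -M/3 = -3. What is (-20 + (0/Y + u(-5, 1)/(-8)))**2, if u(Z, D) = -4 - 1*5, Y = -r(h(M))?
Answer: 22801/64 ≈ 356.27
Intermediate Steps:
M = 9 (M = -3*(-3) = 9)
Y = -4 (Y = -1*4 = -4)
u(Z, D) = -9 (u(Z, D) = -4 - 5 = -9)
(-20 + (0/Y + u(-5, 1)/(-8)))**2 = (-20 + (0/(-4) - 9/(-8)))**2 = (-20 + (0*(-1/4) - 9*(-1/8)))**2 = (-20 + (0 + 9/8))**2 = (-20 + 9/8)**2 = (-151/8)**2 = 22801/64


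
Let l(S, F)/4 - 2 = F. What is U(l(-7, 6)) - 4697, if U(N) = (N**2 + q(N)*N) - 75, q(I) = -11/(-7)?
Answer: -25884/7 ≈ -3697.7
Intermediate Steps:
l(S, F) = 8 + 4*F
q(I) = 11/7 (q(I) = -11*(-1/7) = 11/7)
U(N) = -75 + N**2 + 11*N/7 (U(N) = (N**2 + 11*N/7) - 75 = -75 + N**2 + 11*N/7)
U(l(-7, 6)) - 4697 = (-75 + (8 + 4*6)**2 + 11*(8 + 4*6)/7) - 4697 = (-75 + (8 + 24)**2 + 11*(8 + 24)/7) - 4697 = (-75 + 32**2 + (11/7)*32) - 4697 = (-75 + 1024 + 352/7) - 4697 = 6995/7 - 4697 = -25884/7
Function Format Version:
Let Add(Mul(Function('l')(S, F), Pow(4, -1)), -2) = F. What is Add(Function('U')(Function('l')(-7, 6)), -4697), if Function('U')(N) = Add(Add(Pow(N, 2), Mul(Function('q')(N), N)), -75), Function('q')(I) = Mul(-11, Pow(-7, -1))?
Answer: Rational(-25884, 7) ≈ -3697.7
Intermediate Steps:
Function('l')(S, F) = Add(8, Mul(4, F))
Function('q')(I) = Rational(11, 7) (Function('q')(I) = Mul(-11, Rational(-1, 7)) = Rational(11, 7))
Function('U')(N) = Add(-75, Pow(N, 2), Mul(Rational(11, 7), N)) (Function('U')(N) = Add(Add(Pow(N, 2), Mul(Rational(11, 7), N)), -75) = Add(-75, Pow(N, 2), Mul(Rational(11, 7), N)))
Add(Function('U')(Function('l')(-7, 6)), -4697) = Add(Add(-75, Pow(Add(8, Mul(4, 6)), 2), Mul(Rational(11, 7), Add(8, Mul(4, 6)))), -4697) = Add(Add(-75, Pow(Add(8, 24), 2), Mul(Rational(11, 7), Add(8, 24))), -4697) = Add(Add(-75, Pow(32, 2), Mul(Rational(11, 7), 32)), -4697) = Add(Add(-75, 1024, Rational(352, 7)), -4697) = Add(Rational(6995, 7), -4697) = Rational(-25884, 7)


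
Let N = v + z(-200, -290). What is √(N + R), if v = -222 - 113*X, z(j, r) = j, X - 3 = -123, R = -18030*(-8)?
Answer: √157378 ≈ 396.71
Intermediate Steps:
R = 144240
X = -120 (X = 3 - 123 = -120)
v = 13338 (v = -222 - 113*(-120) = -222 + 13560 = 13338)
N = 13138 (N = 13338 - 200 = 13138)
√(N + R) = √(13138 + 144240) = √157378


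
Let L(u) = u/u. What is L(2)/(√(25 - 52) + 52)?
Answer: 52/2731 - 3*I*√3/2731 ≈ 0.019041 - 0.0019027*I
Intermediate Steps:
L(u) = 1
L(2)/(√(25 - 52) + 52) = 1/(√(25 - 52) + 52) = 1/(√(-27) + 52) = 1/(3*I*√3 + 52) = 1/(52 + 3*I*√3)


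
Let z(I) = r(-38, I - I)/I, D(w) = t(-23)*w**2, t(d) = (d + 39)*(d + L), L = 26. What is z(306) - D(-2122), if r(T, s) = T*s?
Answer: -216138432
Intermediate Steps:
t(d) = (26 + d)*(39 + d) (t(d) = (d + 39)*(d + 26) = (39 + d)*(26 + d) = (26 + d)*(39 + d))
D(w) = 48*w**2 (D(w) = (1014 + (-23)**2 + 65*(-23))*w**2 = (1014 + 529 - 1495)*w**2 = 48*w**2)
z(I) = 0 (z(I) = (-38*(I - I))/I = (-38*0)/I = 0/I = 0)
z(306) - D(-2122) = 0 - 48*(-2122)**2 = 0 - 48*4502884 = 0 - 1*216138432 = 0 - 216138432 = -216138432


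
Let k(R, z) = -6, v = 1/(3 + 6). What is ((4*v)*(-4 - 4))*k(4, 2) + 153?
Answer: 523/3 ≈ 174.33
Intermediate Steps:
v = ⅑ (v = 1/9 = ⅑ ≈ 0.11111)
((4*v)*(-4 - 4))*k(4, 2) + 153 = ((4*(⅑))*(-4 - 4))*(-6) + 153 = ((4/9)*(-8))*(-6) + 153 = -32/9*(-6) + 153 = 64/3 + 153 = 523/3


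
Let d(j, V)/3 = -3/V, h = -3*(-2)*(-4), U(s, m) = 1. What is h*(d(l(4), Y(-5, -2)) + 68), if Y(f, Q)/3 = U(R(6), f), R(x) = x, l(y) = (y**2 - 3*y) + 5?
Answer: -1560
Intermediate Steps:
l(y) = 5 + y**2 - 3*y
Y(f, Q) = 3 (Y(f, Q) = 3*1 = 3)
h = -24 (h = 6*(-4) = -24)
d(j, V) = -9/V (d(j, V) = 3*(-3/V) = -9/V)
h*(d(l(4), Y(-5, -2)) + 68) = -24*(-9/3 + 68) = -24*(-9*1/3 + 68) = -24*(-3 + 68) = -24*65 = -1560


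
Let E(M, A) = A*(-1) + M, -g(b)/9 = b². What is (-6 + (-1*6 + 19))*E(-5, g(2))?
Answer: 217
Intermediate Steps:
g(b) = -9*b²
E(M, A) = M - A (E(M, A) = -A + M = M - A)
(-6 + (-1*6 + 19))*E(-5, g(2)) = (-6 + (-1*6 + 19))*(-5 - (-9)*2²) = (-6 + (-6 + 19))*(-5 - (-9)*4) = (-6 + 13)*(-5 - 1*(-36)) = 7*(-5 + 36) = 7*31 = 217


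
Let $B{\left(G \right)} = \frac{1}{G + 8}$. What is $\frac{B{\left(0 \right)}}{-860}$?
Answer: $- \frac{1}{6880} \approx -0.00014535$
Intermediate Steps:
$B{\left(G \right)} = \frac{1}{8 + G}$
$\frac{B{\left(0 \right)}}{-860} = \frac{1}{\left(-860\right) \left(8 + 0\right)} = - \frac{1}{860 \cdot 8} = \left(- \frac{1}{860}\right) \frac{1}{8} = - \frac{1}{6880}$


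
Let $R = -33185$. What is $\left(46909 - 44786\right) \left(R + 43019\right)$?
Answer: $20877582$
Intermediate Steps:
$\left(46909 - 44786\right) \left(R + 43019\right) = \left(46909 - 44786\right) \left(-33185 + 43019\right) = 2123 \cdot 9834 = 20877582$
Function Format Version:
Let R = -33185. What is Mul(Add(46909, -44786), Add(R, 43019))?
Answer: 20877582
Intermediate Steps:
Mul(Add(46909, -44786), Add(R, 43019)) = Mul(Add(46909, -44786), Add(-33185, 43019)) = Mul(2123, 9834) = 20877582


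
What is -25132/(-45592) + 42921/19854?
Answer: 17054340/6285997 ≈ 2.7131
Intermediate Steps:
-25132/(-45592) + 42921/19854 = -25132*(-1/45592) + 42921*(1/19854) = 6283/11398 + 4769/2206 = 17054340/6285997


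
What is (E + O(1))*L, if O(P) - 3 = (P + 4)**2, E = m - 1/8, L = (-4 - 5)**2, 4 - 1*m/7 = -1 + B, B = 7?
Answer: 8991/8 ≈ 1123.9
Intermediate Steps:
m = -14 (m = 28 - 7*(-1 + 7) = 28 - 7*6 = 28 - 42 = -14)
L = 81 (L = (-9)**2 = 81)
E = -113/8 (E = -14 - 1/8 = -113/8 ≈ -14.125)
O(P) = 3 + (4 + P)**2 (O(P) = 3 + (P + 4)**2 = 3 + (4 + P)**2)
(E + O(1))*L = (-113/8 + (3 + (4 + 1)**2))*81 = (-113/8 + (3 + 5**2))*81 = (-113/8 + (3 + 25))*81 = (-113/8 + 28)*81 = (111/8)*81 = 8991/8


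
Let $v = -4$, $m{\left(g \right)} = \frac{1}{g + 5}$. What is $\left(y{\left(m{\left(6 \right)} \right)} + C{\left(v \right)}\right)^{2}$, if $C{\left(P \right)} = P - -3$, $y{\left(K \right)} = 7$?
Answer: $36$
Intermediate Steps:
$m{\left(g \right)} = \frac{1}{5 + g}$
$C{\left(P \right)} = 3 + P$ ($C{\left(P \right)} = P + 3 = 3 + P$)
$\left(y{\left(m{\left(6 \right)} \right)} + C{\left(v \right)}\right)^{2} = \left(7 + \left(3 - 4\right)\right)^{2} = \left(7 - 1\right)^{2} = 6^{2} = 36$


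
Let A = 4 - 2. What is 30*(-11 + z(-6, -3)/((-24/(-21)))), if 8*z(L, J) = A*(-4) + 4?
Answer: -2745/8 ≈ -343.13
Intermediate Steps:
A = 2
z(L, J) = -½ (z(L, J) = (2*(-4) + 4)/8 = (-8 + 4)/8 = (⅛)*(-4) = -½)
30*(-11 + z(-6, -3)/((-24/(-21)))) = 30*(-11 - 1/(2*((-24/(-21))))) = 30*(-11 - 1/(2*((-24*(-1/21))))) = 30*(-11 - 1/(2*8/7)) = 30*(-11 - ½*7/8) = 30*(-11 - 7/16) = 30*(-183/16) = -2745/8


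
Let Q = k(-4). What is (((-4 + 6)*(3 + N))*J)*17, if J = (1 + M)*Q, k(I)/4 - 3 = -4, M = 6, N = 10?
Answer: -12376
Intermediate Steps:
k(I) = -4 (k(I) = 12 + 4*(-4) = 12 - 16 = -4)
Q = -4
J = -28 (J = (1 + 6)*(-4) = 7*(-4) = -28)
(((-4 + 6)*(3 + N))*J)*17 = (((-4 + 6)*(3 + 10))*(-28))*17 = ((2*13)*(-28))*17 = (26*(-28))*17 = -728*17 = -12376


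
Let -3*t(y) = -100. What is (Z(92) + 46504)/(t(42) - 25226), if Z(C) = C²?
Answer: -82452/37789 ≈ -2.1819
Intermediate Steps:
t(y) = 100/3 (t(y) = -⅓*(-100) = 100/3)
(Z(92) + 46504)/(t(42) - 25226) = (92² + 46504)/(100/3 - 25226) = (8464 + 46504)/(-75578/3) = 54968*(-3/75578) = -82452/37789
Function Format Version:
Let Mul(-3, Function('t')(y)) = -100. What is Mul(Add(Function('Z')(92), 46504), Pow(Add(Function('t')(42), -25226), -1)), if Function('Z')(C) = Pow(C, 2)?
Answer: Rational(-82452, 37789) ≈ -2.1819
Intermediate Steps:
Function('t')(y) = Rational(100, 3) (Function('t')(y) = Mul(Rational(-1, 3), -100) = Rational(100, 3))
Mul(Add(Function('Z')(92), 46504), Pow(Add(Function('t')(42), -25226), -1)) = Mul(Add(Pow(92, 2), 46504), Pow(Add(Rational(100, 3), -25226), -1)) = Mul(Add(8464, 46504), Pow(Rational(-75578, 3), -1)) = Mul(54968, Rational(-3, 75578)) = Rational(-82452, 37789)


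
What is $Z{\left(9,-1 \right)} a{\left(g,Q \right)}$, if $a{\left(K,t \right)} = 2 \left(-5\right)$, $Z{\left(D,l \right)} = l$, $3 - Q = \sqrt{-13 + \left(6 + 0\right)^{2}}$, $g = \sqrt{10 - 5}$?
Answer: $10$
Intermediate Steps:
$g = \sqrt{5} \approx 2.2361$
$Q = 3 - \sqrt{23}$ ($Q = 3 - \sqrt{-13 + \left(6 + 0\right)^{2}} = 3 - \sqrt{-13 + 6^{2}} = 3 - \sqrt{-13 + 36} = 3 - \sqrt{23} \approx -1.7958$)
$a{\left(K,t \right)} = -10$
$Z{\left(9,-1 \right)} a{\left(g,Q \right)} = \left(-1\right) \left(-10\right) = 10$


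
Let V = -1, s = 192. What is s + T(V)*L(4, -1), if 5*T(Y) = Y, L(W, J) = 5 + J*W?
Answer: 959/5 ≈ 191.80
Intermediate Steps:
T(Y) = Y/5
s + T(V)*L(4, -1) = 192 + ((⅕)*(-1))*(5 - 1*4) = 192 - (5 - 4)/5 = 192 - ⅕*1 = 192 - ⅕ = 959/5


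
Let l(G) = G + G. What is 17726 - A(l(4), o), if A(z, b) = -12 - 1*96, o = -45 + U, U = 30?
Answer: 17834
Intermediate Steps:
o = -15 (o = -45 + 30 = -15)
l(G) = 2*G
A(z, b) = -108 (A(z, b) = -12 - 96 = -108)
17726 - A(l(4), o) = 17726 - 1*(-108) = 17726 + 108 = 17834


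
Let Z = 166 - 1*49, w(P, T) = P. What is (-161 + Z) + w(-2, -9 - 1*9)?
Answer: -46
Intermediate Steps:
Z = 117 (Z = 166 - 49 = 117)
(-161 + Z) + w(-2, -9 - 1*9) = (-161 + 117) - 2 = -44 - 2 = -46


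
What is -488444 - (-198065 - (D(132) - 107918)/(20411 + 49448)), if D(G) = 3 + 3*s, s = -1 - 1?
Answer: -20285694482/69859 ≈ -2.9038e+5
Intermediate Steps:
s = -2
D(G) = -3 (D(G) = 3 + 3*(-2) = 3 - 6 = -3)
-488444 - (-198065 - (D(132) - 107918)/(20411 + 49448)) = -488444 - (-198065 - (-3 - 107918)/(20411 + 49448)) = -488444 - (-198065 - (-107921)/69859) = -488444 - (-198065 - 1*(-107921/69859)) = -488444 - (-198065 + 107921/69859) = -488444 - 1*(-13836514914/69859) = -488444 + 13836514914/69859 = -20285694482/69859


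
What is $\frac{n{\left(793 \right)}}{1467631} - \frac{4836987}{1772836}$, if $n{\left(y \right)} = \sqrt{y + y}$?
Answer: $- \frac{4836987}{1772836} + \frac{\sqrt{1586}}{1467631} \approx -2.7284$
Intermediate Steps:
$n{\left(y \right)} = \sqrt{2} \sqrt{y}$ ($n{\left(y \right)} = \sqrt{2 y} = \sqrt{2} \sqrt{y}$)
$\frac{n{\left(793 \right)}}{1467631} - \frac{4836987}{1772836} = \frac{\sqrt{2} \sqrt{793}}{1467631} - \frac{4836987}{1772836} = \sqrt{1586} \cdot \frac{1}{1467631} - \frac{4836987}{1772836} = \frac{\sqrt{1586}}{1467631} - \frac{4836987}{1772836} = - \frac{4836987}{1772836} + \frac{\sqrt{1586}}{1467631}$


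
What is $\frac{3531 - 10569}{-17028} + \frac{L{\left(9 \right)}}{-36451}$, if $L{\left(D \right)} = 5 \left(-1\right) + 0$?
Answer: $\frac{14257071}{34482646} \approx 0.41346$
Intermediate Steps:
$L{\left(D \right)} = -5$ ($L{\left(D \right)} = -5 + 0 = -5$)
$\frac{3531 - 10569}{-17028} + \frac{L{\left(9 \right)}}{-36451} = \frac{3531 - 10569}{-17028} - \frac{5}{-36451} = \left(3531 - 10569\right) \left(- \frac{1}{17028}\right) - - \frac{5}{36451} = \left(-7038\right) \left(- \frac{1}{17028}\right) + \frac{5}{36451} = \frac{391}{946} + \frac{5}{36451} = \frac{14257071}{34482646}$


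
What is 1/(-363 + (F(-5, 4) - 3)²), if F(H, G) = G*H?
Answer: 1/166 ≈ 0.0060241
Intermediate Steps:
1/(-363 + (F(-5, 4) - 3)²) = 1/(-363 + (4*(-5) - 3)²) = 1/(-363 + (-20 - 3)²) = 1/(-363 + (-23)²) = 1/(-363 + 529) = 1/166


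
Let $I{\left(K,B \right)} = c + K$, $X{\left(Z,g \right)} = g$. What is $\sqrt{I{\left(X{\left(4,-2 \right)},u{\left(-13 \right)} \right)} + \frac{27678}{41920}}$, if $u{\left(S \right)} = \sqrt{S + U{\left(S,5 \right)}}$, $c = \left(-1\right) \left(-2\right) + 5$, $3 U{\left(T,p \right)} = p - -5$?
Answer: $\frac{\sqrt{155417090}}{5240} \approx 2.3791$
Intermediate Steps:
$U{\left(T,p \right)} = \frac{5}{3} + \frac{p}{3}$ ($U{\left(T,p \right)} = \frac{p - -5}{3} = \frac{p + 5}{3} = \frac{5 + p}{3} = \frac{5}{3} + \frac{p}{3}$)
$c = 7$ ($c = 2 + 5 = 7$)
$u{\left(S \right)} = \sqrt{\frac{10}{3} + S}$ ($u{\left(S \right)} = \sqrt{S + \left(\frac{5}{3} + \frac{1}{3} \cdot 5\right)} = \sqrt{S + \left(\frac{5}{3} + \frac{5}{3}\right)} = \sqrt{S + \frac{10}{3}} = \sqrt{\frac{10}{3} + S}$)
$I{\left(K,B \right)} = 7 + K$
$\sqrt{I{\left(X{\left(4,-2 \right)},u{\left(-13 \right)} \right)} + \frac{27678}{41920}} = \sqrt{\left(7 - 2\right) + \frac{27678}{41920}} = \sqrt{5 + 27678 \cdot \frac{1}{41920}} = \sqrt{5 + \frac{13839}{20960}} = \sqrt{\frac{118639}{20960}} = \frac{\sqrt{155417090}}{5240}$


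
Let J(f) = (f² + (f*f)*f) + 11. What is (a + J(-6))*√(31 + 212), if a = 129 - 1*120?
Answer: -1440*√3 ≈ -2494.2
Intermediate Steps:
J(f) = 11 + f² + f³ (J(f) = (f² + f²*f) + 11 = (f² + f³) + 11 = 11 + f² + f³)
a = 9 (a = 129 - 120 = 9)
(a + J(-6))*√(31 + 212) = (9 + (11 + (-6)² + (-6)³))*√(31 + 212) = (9 + (11 + 36 - 216))*√243 = (9 - 169)*(9*√3) = -1440*√3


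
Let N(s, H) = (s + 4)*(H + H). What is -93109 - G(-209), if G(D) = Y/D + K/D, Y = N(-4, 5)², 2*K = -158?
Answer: -19459860/209 ≈ -93109.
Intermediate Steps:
K = -79 (K = (½)*(-158) = -79)
N(s, H) = 2*H*(4 + s) (N(s, H) = (4 + s)*(2*H) = 2*H*(4 + s))
Y = 0 (Y = (2*5*(4 - 4))² = (2*5*0)² = 0² = 0)
G(D) = -79/D (G(D) = 0/D - 79/D = 0 - 79/D = -79/D)
-93109 - G(-209) = -93109 - (-79)/(-209) = -93109 - (-79)*(-1)/209 = -93109 - 1*79/209 = -93109 - 79/209 = -19459860/209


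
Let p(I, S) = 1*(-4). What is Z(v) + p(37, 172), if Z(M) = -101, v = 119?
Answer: -105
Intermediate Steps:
p(I, S) = -4
Z(v) + p(37, 172) = -101 - 4 = -105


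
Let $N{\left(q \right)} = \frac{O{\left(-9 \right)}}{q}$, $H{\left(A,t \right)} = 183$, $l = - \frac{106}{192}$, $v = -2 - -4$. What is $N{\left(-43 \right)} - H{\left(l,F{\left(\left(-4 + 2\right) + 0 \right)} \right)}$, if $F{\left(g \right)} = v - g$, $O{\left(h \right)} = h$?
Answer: $- \frac{7860}{43} \approx -182.79$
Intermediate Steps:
$v = 2$ ($v = -2 + 4 = 2$)
$F{\left(g \right)} = 2 - g$
$l = - \frac{53}{96}$ ($l = \left(-106\right) \frac{1}{192} = - \frac{53}{96} \approx -0.55208$)
$N{\left(q \right)} = - \frac{9}{q}$
$N{\left(-43 \right)} - H{\left(l,F{\left(\left(-4 + 2\right) + 0 \right)} \right)} = - \frac{9}{-43} - 183 = \left(-9\right) \left(- \frac{1}{43}\right) - 183 = \frac{9}{43} - 183 = - \frac{7860}{43}$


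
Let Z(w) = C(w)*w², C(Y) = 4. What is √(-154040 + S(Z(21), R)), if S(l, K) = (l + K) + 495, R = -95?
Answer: 2*I*√37969 ≈ 389.71*I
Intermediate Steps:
Z(w) = 4*w²
S(l, K) = 495 + K + l (S(l, K) = (K + l) + 495 = 495 + K + l)
√(-154040 + S(Z(21), R)) = √(-154040 + (495 - 95 + 4*21²)) = √(-154040 + (495 - 95 + 4*441)) = √(-154040 + (495 - 95 + 1764)) = √(-154040 + 2164) = √(-151876) = 2*I*√37969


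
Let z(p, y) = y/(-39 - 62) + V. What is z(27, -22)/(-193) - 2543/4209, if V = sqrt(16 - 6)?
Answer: -49663297/82046037 - sqrt(10)/193 ≈ -0.62169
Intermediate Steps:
V = sqrt(10) ≈ 3.1623
z(p, y) = sqrt(10) - y/101 (z(p, y) = y/(-39 - 62) + sqrt(10) = y/(-101) + sqrt(10) = -y/101 + sqrt(10) = sqrt(10) - y/101)
z(27, -22)/(-193) - 2543/4209 = (sqrt(10) - 1/101*(-22))/(-193) - 2543/4209 = (sqrt(10) + 22/101)*(-1/193) - 2543*1/4209 = (22/101 + sqrt(10))*(-1/193) - 2543/4209 = (-22/19493 - sqrt(10)/193) - 2543/4209 = -49663297/82046037 - sqrt(10)/193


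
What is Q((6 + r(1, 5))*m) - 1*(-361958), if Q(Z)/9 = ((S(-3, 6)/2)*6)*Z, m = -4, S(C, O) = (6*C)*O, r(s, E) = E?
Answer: 490262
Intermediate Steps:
S(C, O) = 6*C*O
Q(Z) = -2916*Z (Q(Z) = 9*((((6*(-3)*6)/2)*6)*Z) = 9*((-108*½*6)*Z) = 9*((-54*6)*Z) = 9*(-324*Z) = -2916*Z)
Q((6 + r(1, 5))*m) - 1*(-361958) = -2916*(6 + 5)*(-4) - 1*(-361958) = -32076*(-4) + 361958 = -2916*(-44) + 361958 = 128304 + 361958 = 490262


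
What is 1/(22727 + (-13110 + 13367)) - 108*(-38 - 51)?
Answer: 220922209/22984 ≈ 9612.0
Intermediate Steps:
1/(22727 + (-13110 + 13367)) - 108*(-38 - 51) = 1/(22727 + 257) - 108*(-89) = 1/22984 + 9612 = 220922209/22984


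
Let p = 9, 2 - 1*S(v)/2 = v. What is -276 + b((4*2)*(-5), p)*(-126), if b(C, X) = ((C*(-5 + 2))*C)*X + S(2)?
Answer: 5442924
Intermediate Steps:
S(v) = 4 - 2*v
b(C, X) = -3*X*C² (b(C, X) = ((C*(-5 + 2))*C)*X + (4 - 2*2) = ((C*(-3))*C)*X + (4 - 4) = ((-3*C)*C)*X + 0 = (-3*C²)*X + 0 = -3*X*C² + 0 = -3*X*C²)
-276 + b((4*2)*(-5), p)*(-126) = -276 - 3*9*((4*2)*(-5))²*(-126) = -276 - 3*9*(8*(-5))²*(-126) = -276 - 3*9*(-40)²*(-126) = -276 - 3*9*1600*(-126) = -276 - 43200*(-126) = -276 + 5443200 = 5442924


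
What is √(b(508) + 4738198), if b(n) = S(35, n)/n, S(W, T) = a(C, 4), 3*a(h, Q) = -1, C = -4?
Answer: √2751206239131/762 ≈ 2176.7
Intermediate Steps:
a(h, Q) = -⅓ (a(h, Q) = (⅓)*(-1) = -⅓)
S(W, T) = -⅓
b(n) = -1/(3*n)
√(b(508) + 4738198) = √(-⅓/508 + 4738198) = √(-⅓*1/508 + 4738198) = √(-1/1524 + 4738198) = √(7221013751/1524) = √2751206239131/762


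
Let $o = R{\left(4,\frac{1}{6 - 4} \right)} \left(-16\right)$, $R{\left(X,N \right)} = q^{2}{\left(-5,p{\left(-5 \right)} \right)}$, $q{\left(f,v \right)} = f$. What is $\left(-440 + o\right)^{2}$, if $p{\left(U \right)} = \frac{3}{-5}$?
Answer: $705600$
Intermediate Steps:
$p{\left(U \right)} = - \frac{3}{5}$ ($p{\left(U \right)} = 3 \left(- \frac{1}{5}\right) = - \frac{3}{5}$)
$R{\left(X,N \right)} = 25$ ($R{\left(X,N \right)} = \left(-5\right)^{2} = 25$)
$o = -400$ ($o = 25 \left(-16\right) = -400$)
$\left(-440 + o\right)^{2} = \left(-440 - 400\right)^{2} = \left(-840\right)^{2} = 705600$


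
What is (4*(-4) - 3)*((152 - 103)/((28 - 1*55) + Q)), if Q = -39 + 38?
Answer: 133/4 ≈ 33.250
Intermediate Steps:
Q = -1
(4*(-4) - 3)*((152 - 103)/((28 - 1*55) + Q)) = (4*(-4) - 3)*((152 - 103)/((28 - 1*55) - 1)) = (-16 - 3)*(49/((28 - 55) - 1)) = -931/(-27 - 1) = -931/(-28) = -931*(-1)/28 = -19*(-7/4) = 133/4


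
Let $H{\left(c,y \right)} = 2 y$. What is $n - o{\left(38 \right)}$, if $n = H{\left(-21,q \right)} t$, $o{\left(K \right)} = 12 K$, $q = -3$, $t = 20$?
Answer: $-576$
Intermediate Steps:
$n = -120$ ($n = 2 \left(-3\right) 20 = \left(-6\right) 20 = -120$)
$n - o{\left(38 \right)} = -120 - 12 \cdot 38 = -120 - 456 = -576$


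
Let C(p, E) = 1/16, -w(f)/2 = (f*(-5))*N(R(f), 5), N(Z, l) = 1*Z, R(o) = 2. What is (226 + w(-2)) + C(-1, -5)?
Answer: 2977/16 ≈ 186.06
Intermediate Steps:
N(Z, l) = Z
w(f) = 20*f (w(f) = -2*f*(-5)*2 = -2*(-5*f)*2 = -(-20)*f = 20*f)
C(p, E) = 1/16
(226 + w(-2)) + C(-1, -5) = (226 + 20*(-2)) + 1/16 = (226 - 40) + 1/16 = 186 + 1/16 = 2977/16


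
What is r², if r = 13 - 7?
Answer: 36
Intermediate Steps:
r = 6
r² = 6² = 36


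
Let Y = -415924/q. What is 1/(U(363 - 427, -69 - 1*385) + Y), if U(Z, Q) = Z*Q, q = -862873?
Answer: 862873/25072053812 ≈ 3.4416e-5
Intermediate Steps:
U(Z, Q) = Q*Z
Y = 415924/862873 (Y = -415924/(-862873) = -415924*(-1/862873) = 415924/862873 ≈ 0.48202)
1/(U(363 - 427, -69 - 1*385) + Y) = 1/((-69 - 1*385)*(363 - 427) + 415924/862873) = 1/((-69 - 385)*(-64) + 415924/862873) = 1/(-454*(-64) + 415924/862873) = 1/(29056 + 415924/862873) = 1/(25072053812/862873) = 862873/25072053812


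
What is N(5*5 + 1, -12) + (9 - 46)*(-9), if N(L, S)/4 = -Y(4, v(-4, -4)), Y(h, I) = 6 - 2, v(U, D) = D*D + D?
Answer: 317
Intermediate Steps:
v(U, D) = D + D**2 (v(U, D) = D**2 + D = D + D**2)
Y(h, I) = 4
N(L, S) = -16 (N(L, S) = 4*(-1*4) = 4*(-4) = -16)
N(5*5 + 1, -12) + (9 - 46)*(-9) = -16 + (9 - 46)*(-9) = -16 - 37*(-9) = -16 + 333 = 317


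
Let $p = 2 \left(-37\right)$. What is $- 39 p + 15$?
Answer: $2901$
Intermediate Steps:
$p = -74$
$- 39 p + 15 = \left(-39\right) \left(-74\right) + 15 = 2886 + 15 = 2901$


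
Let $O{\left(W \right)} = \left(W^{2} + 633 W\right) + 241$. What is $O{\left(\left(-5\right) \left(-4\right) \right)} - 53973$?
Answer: $-40672$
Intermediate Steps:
$O{\left(W \right)} = 241 + W^{2} + 633 W$
$O{\left(\left(-5\right) \left(-4\right) \right)} - 53973 = \left(241 + \left(\left(-5\right) \left(-4\right)\right)^{2} + 633 \left(\left(-5\right) \left(-4\right)\right)\right) - 53973 = \left(241 + 20^{2} + 633 \cdot 20\right) - 53973 = \left(241 + 400 + 12660\right) - 53973 = 13301 - 53973 = -40672$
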